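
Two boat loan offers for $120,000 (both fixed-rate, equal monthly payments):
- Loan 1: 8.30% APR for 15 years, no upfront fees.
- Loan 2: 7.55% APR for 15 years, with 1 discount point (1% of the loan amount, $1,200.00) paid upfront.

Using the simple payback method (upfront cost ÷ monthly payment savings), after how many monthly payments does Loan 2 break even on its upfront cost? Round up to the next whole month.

24 months

Loan 1: monthly rate = 8.3%/12 = 0.0069167; payment = 120,000 × 0.0069167 / (1 − (1+0.0069167)^−180) = $1,167.66.
Loan 2: at 7.55% the monthly rate is 0.0062917, so the payment is 120,000 × 0.0062917 / (1 − 1.0062917^−180) = $1,115.83.
Monthly savings = $1,167.66 − $1,115.83 = $51.83.
Break-even = $1,200.00 / $51.83 = 23.15 → 24 months.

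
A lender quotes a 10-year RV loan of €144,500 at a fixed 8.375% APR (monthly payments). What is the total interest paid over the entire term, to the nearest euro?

€69,334

Monthly rate = 8.375%/12 = 0.0069792; payment = 144,500 × 0.0069792 / (1 − (1+0.0069792)^−120) = €1,781.95.
Total paid = 120 × €1,781.95 = €213,834.00; interest = €213,834.00 − €144,500 = €69,334.00.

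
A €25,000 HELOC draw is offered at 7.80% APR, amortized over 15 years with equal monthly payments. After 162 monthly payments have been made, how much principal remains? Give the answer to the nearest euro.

With monthly rate i = 7.8%/12 = 0.0065000, the balance after k of n payments is P · [(1+i)^n − (1+i)^k] / [(1+i)^n − 1].
(1+0.0065000)^180 = 3.20981691 and (1+0.0065000)^162 = 2.85648688, so the balance is 25,000 × (3.20981691 − 2.85648688) / (3.20981691 − 1) = €3,997.28.

€3,997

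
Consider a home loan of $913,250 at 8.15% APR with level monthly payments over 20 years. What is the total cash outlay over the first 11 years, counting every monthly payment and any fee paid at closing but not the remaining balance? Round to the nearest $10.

$1,019,600

At 8.15% the monthly rate is 0.0067917, so the payment is 913,250 × 0.0067917 / (1 − 1.0067917^−240) = $7,724.26.
Total outlay = 132 × $7,724.26 = $1,019,602.32.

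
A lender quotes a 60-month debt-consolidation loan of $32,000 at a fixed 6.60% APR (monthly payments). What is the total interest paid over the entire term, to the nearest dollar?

Monthly rate = 6.6%/12 = 0.0055000; payment = 32,000 × 0.0055000 / (1 − (1+0.0055000)^−60) = $627.62.
Total paid = 60 × $627.62 = $37,657.20; interest = $37,657.20 − $32,000 = $5,657.20.

$5,657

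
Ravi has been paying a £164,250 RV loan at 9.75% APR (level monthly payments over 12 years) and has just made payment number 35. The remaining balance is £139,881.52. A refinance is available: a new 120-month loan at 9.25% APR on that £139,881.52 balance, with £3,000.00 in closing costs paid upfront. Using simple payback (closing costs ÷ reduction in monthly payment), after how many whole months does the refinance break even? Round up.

Current payment = 164,250 × 9.75%/12 / (1 − (1+0.0081250)^−144) = £1,939.27.
Refinanced payment = 139,881.52 × 0.0077083 / (1 − (1+0.0077083)^−120) = £1,790.94.
Monthly savings = £1,939.27 − £1,790.94 = £148.33.
Break-even = £3,000.00 / £148.33 = 20.23 → 21 months.

21 months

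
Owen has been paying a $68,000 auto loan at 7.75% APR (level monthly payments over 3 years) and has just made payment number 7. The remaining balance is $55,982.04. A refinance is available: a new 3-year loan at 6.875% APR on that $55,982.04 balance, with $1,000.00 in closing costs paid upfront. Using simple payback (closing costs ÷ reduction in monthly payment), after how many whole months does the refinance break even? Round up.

Current payment = 68,000 × 7.75%/12 / (1 − (1+0.0064583)^−36) = $2,123.04.
Refinanced payment = 55,982.04 × 0.0057292 / (1 − (1+0.0057292)^−36) = $1,725.37.
Monthly savings = $2,123.04 − $1,725.37 = $397.67.
Break-even = $1,000.00 / $397.67 = 2.51 → 3 months.

3 months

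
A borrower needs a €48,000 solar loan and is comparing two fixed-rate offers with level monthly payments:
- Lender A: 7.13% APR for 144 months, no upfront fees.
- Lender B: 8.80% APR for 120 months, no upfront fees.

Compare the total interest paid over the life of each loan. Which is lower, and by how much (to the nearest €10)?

Lender A by €780

Lender A: monthly rate = 7.13%/12 = 0.0059417; payment = 48,000 × 0.0059417 / (1 − (1+0.0059417)^−144) = €496.96.
Total interest on Lender A = 144 × €496.96 − €48,000 = €23,562.24.
Lender B: at 8.80% the monthly rate is 0.0073333, so the payment is 48,000 × 0.0073333 / (1 − 1.0073333^−120) = €602.86.
Total interest on Lender B = 120 × €602.86 − €48,000 = €24,343.20.
Lender A is lower by €780.96.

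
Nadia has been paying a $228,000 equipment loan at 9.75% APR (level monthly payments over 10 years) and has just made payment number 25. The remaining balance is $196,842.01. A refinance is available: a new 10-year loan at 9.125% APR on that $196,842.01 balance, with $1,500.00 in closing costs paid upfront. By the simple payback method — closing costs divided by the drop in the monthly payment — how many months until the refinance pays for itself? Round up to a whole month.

4 months

Current payment = 228,000 × 9.75%/12 / (1 − (1+0.0081250)^−120) = $2,981.56.
Refinanced payment = 196,842.01 × 0.0076042 / (1 − (1+0.0076042)^−120) = $2,506.85.
Monthly savings = $2,981.56 − $2,506.85 = $474.71.
Break-even = $1,500.00 / $474.71 = 3.16 → 4 months.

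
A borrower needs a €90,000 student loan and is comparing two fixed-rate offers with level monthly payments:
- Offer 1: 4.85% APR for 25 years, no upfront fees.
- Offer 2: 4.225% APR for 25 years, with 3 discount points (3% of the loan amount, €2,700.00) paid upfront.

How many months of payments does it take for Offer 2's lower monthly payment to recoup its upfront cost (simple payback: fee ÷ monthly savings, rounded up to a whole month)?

85 months

Offer 1: at 4.85% the monthly rate is 0.0040417, so the payment is 90,000 × 0.0040417 / (1 − 1.0040417^−300) = €518.30.
Offer 2: monthly rate = 4.225%/12 = 0.0035208; payment = 90,000 × 0.0035208 / (1 − (1+0.0035208)^−300) = €486.31.
Monthly savings = €518.30 − €486.31 = €31.99.
Break-even = €2,700.00 / €31.99 = 84.40 → 85 months.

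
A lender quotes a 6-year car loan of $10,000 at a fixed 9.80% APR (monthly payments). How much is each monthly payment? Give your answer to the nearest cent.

$184.25

Monthly rate = 9.8%/12 = 0.0081667; payment = 10,000 × 0.0081667 / (1 − (1+0.0081667)^−72) = $184.25.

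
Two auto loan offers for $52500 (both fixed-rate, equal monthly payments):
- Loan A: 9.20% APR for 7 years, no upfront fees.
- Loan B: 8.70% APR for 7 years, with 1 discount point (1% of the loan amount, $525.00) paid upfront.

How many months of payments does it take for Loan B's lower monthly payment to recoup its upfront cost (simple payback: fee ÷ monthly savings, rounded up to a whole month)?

Loan A: at 9.20% the monthly rate is 0.0076667, so the payment is 52,500 × 0.0076667 / (1 − 1.0076667^−84) = $850.02.
Loan B: at 8.70% the monthly rate is 0.0072500, so the payment is 52,500 × 0.0072500 / (1 − 1.0072500^−84) = $836.71.
Monthly savings = $850.02 − $836.71 = $13.31.
Break-even = $525.00 / $13.31 = 39.44 → 40 months.

40 months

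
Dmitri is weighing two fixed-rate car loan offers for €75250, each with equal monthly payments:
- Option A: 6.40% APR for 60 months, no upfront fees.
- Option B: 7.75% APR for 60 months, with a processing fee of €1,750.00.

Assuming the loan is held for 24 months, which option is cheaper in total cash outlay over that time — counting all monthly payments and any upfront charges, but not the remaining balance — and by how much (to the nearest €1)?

Option A: monthly rate = 6.4%/12 = 0.0053333; payment = 75,250 × 0.0053333 / (1 − (1+0.0053333)^−60) = €1,468.83.
Option B: at 7.75% the monthly rate is 0.0064583, so the payment is 75,250 × 0.0064583 / (1 − 1.0064583^−60) = €1,516.81.
Over 24 months: Option A costs 24 × €1,468.83 = €35,251.92; Option B costs 24 × €1,516.81 + €1,750.00 = €38,153.44.
Option A is cheaper by €38,153.44 − €35,251.92 = €2,901.52.

Option A by €2,902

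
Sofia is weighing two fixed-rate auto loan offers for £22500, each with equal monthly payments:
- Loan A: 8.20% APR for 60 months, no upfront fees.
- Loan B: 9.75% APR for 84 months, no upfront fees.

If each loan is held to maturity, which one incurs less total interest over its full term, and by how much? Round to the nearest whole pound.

Loan A: at 8.20% the monthly rate is 0.0068333, so the payment is 22,500 × 0.0068333 / (1 − 1.0068333^−60) = £458.38.
Total interest on Loan A = 60 × £458.38 − £22,500 = £5,002.80.
Loan B: at 9.75% the monthly rate is 0.0081250, so the payment is 22,500 × 0.0081250 / (1 − 1.0081250^−84) = £370.63.
Total interest on Loan B = 84 × £370.63 − £22,500 = £8,632.92.
Loan A is lower by £3,630.12.

Loan A by £3,630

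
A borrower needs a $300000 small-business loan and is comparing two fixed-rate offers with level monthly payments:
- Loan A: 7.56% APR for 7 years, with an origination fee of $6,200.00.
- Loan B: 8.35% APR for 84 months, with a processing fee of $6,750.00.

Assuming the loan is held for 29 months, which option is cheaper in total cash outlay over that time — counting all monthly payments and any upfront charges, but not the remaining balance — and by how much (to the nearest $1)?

Loan A by $3,971

Loan A: monthly rate = 7.56%/12 = 0.0063000; payment = 300,000 × 0.0063000 / (1 − (1+0.0063000)^−84) = $4,610.37.
Loan B: at 8.35% the monthly rate is 0.0069583, so the payment is 300,000 × 0.0069583 / (1 − 1.0069583^−84) = $4,728.35.
Over 29 months: Loan A costs 29 × $4,610.37 + $6,200.00 = $139,900.73; Loan B costs 29 × $4,728.35 + $6,750.00 = $143,872.15.
Loan A is cheaper by $143,872.15 − $139,900.73 = $3,971.42.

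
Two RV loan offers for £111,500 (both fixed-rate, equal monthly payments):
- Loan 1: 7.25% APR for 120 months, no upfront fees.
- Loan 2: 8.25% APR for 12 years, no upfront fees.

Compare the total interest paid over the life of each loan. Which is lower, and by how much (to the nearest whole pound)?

Loan 1 by £18,924

Loan 1: at 7.25% the monthly rate is 0.0060417, so the payment is 111,500 × 0.0060417 / (1 − 1.0060417^−120) = £1,309.02.
Total interest on Loan 1 = 120 × £1,309.02 − £111,500 = £45,582.40.
Loan 2: at 8.25% the monthly rate is 0.0068750, so the payment is 111,500 × 0.0068750 / (1 − 1.0068750^−144) = £1,222.27.
Total interest on Loan 2 = 144 × £1,222.27 − £111,500 = £64,506.88.
Loan 1 is lower by £18,924.48.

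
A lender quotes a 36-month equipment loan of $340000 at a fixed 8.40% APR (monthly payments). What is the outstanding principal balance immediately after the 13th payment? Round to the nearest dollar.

$226,945

With monthly rate i = 8.4%/12 = 0.0070000, the balance after k of n payments is P · [(1+i)^n − (1+i)^k] / [(1+i)^n − 1].
(1+0.0070000)^36 = 1.28546702 and (1+0.0070000)^13 = 1.09492184, so the balance is 340,000 × (1.28546702 − 1.09492184) / (1.28546702 − 1) = $226,945.17.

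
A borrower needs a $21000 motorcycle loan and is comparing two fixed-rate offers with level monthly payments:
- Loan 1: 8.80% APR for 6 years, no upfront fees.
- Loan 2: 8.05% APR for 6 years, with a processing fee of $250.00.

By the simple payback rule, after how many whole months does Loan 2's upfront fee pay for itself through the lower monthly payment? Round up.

33 months

Loan 1: monthly rate = 8.8%/12 = 0.0073333; payment = 21,000 × 0.0073333 / (1 − (1+0.0073333)^−72) = $376.46.
Loan 2: monthly rate = 8.05%/12 = 0.0067083; payment = 21,000 × 0.0067083 / (1 − (1+0.0067083)^−72) = $368.71.
Monthly savings = $376.46 − $368.71 = $7.75.
Break-even = $250.00 / $7.75 = 32.26 → 33 months.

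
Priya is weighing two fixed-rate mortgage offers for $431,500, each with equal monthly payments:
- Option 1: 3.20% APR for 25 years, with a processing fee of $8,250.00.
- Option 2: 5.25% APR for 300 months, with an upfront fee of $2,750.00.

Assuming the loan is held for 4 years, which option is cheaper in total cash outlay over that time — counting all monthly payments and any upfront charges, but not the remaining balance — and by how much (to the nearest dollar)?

Option 1: at 3.20% the monthly rate is 0.0026667, so the payment is 431,500 × 0.0026667 / (1 − 1.0026667^−300) = $2,091.39.
Option 2: at 5.25% the monthly rate is 0.0043750, so the payment is 431,500 × 0.0043750 / (1 − 1.0043750^−300) = $2,585.75.
Over 48 months: Option 1 costs 48 × $2,091.39 + $8,250.00 = $108,636.72; Option 2 costs 48 × $2,585.75 + $2,750.00 = $126,866.00.
Option 1 is cheaper by $126,866.00 − $108,636.72 = $18,229.28.

Option 1 by $18,229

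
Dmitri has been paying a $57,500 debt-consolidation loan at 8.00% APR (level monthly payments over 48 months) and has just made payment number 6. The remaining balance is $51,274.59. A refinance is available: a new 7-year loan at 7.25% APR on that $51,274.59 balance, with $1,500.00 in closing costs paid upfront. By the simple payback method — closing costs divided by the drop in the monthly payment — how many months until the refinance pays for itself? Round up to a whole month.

Current payment = 57,500 × 8%/12 / (1 − (1+0.0066667)^−48) = $1,403.74.
Refinanced payment = 51,274.59 × 0.0060417 / (1 − (1+0.0060417)^−84) = $780.15.
Monthly savings = $1,403.74 − $780.15 = $623.59.
Break-even = $1,500.00 / $623.59 = 2.41 → 3 months.

3 months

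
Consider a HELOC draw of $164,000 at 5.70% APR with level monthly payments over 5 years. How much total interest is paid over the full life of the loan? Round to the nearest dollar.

$24,865

Monthly rate = 5.7%/12 = 0.0047500; payment = 164,000 × 0.0047500 / (1 − (1+0.0047500)^−60) = $3,147.75.
Total paid = 60 × $3,147.75 = $188,865.00; interest = $188,865.00 − $164,000 = $24,865.00.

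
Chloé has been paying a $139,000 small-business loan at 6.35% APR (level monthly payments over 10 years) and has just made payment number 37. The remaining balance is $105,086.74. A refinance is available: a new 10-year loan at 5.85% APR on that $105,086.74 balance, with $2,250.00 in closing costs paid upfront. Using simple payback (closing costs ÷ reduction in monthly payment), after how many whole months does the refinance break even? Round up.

6 months

Current payment = 139,000 × 6.35%/12 / (1 − (1+0.0052917)^−120) = $1,567.73.
Refinanced payment = 105,086.74 × 0.0048750 / (1 − (1+0.0048750)^−120) = $1,158.78.
Monthly savings = $1,567.73 − $1,158.78 = $408.95.
Break-even = $2,250.00 / $408.95 = 5.50 → 6 months.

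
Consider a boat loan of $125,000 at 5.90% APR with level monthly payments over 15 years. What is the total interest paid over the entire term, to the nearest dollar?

$63,654

At 5.90% the monthly rate is 0.0049167, so the payment is 125,000 × 0.0049167 / (1 − 1.0049167^−180) = $1,048.08.
Total paid = 180 × $1,048.08 = $188,654.40; interest = $188,654.40 − $125,000 = $63,654.40.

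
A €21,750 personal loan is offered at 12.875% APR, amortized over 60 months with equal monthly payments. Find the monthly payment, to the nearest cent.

€493.49

At 12.875% the monthly rate is 0.0107292, so the payment is 21,750 × 0.0107292 / (1 − 1.0107292^−60) = €493.49.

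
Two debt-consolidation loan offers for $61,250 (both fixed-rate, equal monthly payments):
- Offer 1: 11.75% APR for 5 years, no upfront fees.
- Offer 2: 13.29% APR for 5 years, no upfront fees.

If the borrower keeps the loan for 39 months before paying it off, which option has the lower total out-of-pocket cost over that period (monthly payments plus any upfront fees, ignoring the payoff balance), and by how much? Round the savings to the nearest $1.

Offer 1: at 11.75% the monthly rate is 0.0097917, so the payment is 61,250 × 0.0097917 / (1 − 1.0097917^−60) = $1,354.75.
Offer 2: at 13.29% the monthly rate is 0.0110750, so the payment is 61,250 × 0.0110750 / (1 − 1.0110750^−60) = $1,402.74.
Over 39 months: Offer 1 costs 39 × $1,354.75 = $52,835.25; Offer 2 costs 39 × $1,402.74 = $54,706.86.
Offer 1 is cheaper by $54,706.86 − $52,835.25 = $1,871.61.

Offer 1 by $1,872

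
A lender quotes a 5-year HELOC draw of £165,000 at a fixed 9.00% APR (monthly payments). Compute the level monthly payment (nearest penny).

At 9.00% the monthly rate is 0.0075000, so the payment is 165,000 × 0.0075000 / (1 − 1.0075000^−60) = £3,425.13.

£3,425.13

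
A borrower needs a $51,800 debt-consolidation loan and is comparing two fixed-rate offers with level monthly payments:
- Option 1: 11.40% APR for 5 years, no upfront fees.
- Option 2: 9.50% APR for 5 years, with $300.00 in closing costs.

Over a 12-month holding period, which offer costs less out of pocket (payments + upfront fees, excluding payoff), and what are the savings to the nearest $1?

Option 2 by $285

Option 1: monthly rate = 11.4%/12 = 0.0095000; payment = 51,800 × 0.0095000 / (1 − (1+0.0095000)^−60) = $1,136.62.
Option 2: at 9.50% the monthly rate is 0.0079167, so the payment is 51,800 × 0.0079167 / (1 − 1.0079167^−60) = $1,087.90.
Over 12 months: Option 1 costs 12 × $1,136.62 = $13,639.44; Option 2 costs 12 × $1,087.90 + $300.00 = $13,354.80.
Option 2 is cheaper by $13,639.44 − $13,354.80 = $284.64.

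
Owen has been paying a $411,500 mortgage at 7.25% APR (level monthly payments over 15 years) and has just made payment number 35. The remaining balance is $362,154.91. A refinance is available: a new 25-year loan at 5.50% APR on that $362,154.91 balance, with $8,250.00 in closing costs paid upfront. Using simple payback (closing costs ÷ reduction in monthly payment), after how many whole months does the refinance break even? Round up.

6 months

Current payment = 411,500 × 7.25%/12 / (1 − (1+0.0060417)^−180) = $3,756.43.
Refinanced payment = 362,154.91 × 0.0045833 / (1 − (1+0.0045833)^−300) = $2,223.95.
Monthly savings = $3,756.43 − $2,223.95 = $1,532.48.
Break-even = $8,250.00 / $1,532.48 = 5.38 → 6 months.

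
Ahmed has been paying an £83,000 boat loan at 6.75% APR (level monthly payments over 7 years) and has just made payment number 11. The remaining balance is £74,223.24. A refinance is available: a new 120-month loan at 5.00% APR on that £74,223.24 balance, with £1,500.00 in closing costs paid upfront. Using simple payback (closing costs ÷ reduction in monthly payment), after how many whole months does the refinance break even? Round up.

4 months

Current payment = 83,000 × 6.75%/12 / (1 − (1+0.0056250)^−84) = £1,242.57.
Refinanced payment = 74,223.24 × 0.0041667 / (1 − (1+0.0041667)^−120) = £787.25.
Monthly savings = £1,242.57 − £787.25 = £455.32.
Break-even = £1,500.00 / £455.32 = 3.29 → 4 months.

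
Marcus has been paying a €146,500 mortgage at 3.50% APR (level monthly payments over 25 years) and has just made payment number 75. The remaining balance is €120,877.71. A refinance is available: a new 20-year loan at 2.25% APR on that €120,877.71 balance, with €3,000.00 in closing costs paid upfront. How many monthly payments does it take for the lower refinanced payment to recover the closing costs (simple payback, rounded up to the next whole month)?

Current payment = 146,500 × 3.5%/12 / (1 − (1+0.0029167)^−300) = €733.41.
Refinanced payment = 120,877.71 × 0.0018750 / (1 − (1+0.0018750)^−240) = €625.91.
Monthly savings = €733.41 − €625.91 = €107.50.
Break-even = €3,000.00 / €107.50 = 27.91 → 28 months.

28 months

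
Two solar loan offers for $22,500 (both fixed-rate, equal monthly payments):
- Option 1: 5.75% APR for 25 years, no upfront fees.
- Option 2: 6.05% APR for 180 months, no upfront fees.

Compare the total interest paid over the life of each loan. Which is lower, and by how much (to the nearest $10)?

Option 1: monthly rate = 5.75%/12 = 0.0047917; payment = 22,500 × 0.0047917 / (1 − (1+0.0047917)^−300) = $141.55.
Total interest on Option 1 = 300 × $141.55 − $22,500 = $19,965.00.
Option 2: at 6.05% the monthly rate is 0.0050417, so the payment is 22,500 × 0.0050417 / (1 − 1.0050417^−180) = $190.48.
Total interest on Option 2 = 180 × $190.48 − $22,500 = $11,786.40.
Option 2 is lower by $8,178.60.

Option 2 by $8,180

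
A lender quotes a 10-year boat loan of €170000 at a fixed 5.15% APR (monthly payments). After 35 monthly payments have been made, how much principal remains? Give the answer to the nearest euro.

With monthly rate i = 5.15%/12 = 0.0042917, the balance after k of n payments is P · [(1+i)^n − (1+i)^k] / [(1+i)^n − 1].
(1+0.0042917)^120 = 1.67179525 and (1+0.0042917)^35 = 1.16170288, so the balance is 170,000 × (1.67179525 − 1.16170288) / (1.67179525 − 1) = €129,080.55.

€129,081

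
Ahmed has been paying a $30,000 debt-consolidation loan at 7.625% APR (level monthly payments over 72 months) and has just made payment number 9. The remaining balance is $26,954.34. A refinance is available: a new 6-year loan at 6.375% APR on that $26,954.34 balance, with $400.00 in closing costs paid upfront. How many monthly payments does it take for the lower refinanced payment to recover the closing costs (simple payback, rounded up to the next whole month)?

6 months

Current payment = 30,000 × 7.625%/12 / (1 − (1+0.0063542)^−72) = $520.52.
Refinanced payment = 26,954.34 × 0.0053125 / (1 − (1+0.0053125)^−72) = $451.50.
Monthly savings = $520.52 − $451.50 = $69.02.
Break-even = $400.00 / $69.02 = 5.80 → 6 months.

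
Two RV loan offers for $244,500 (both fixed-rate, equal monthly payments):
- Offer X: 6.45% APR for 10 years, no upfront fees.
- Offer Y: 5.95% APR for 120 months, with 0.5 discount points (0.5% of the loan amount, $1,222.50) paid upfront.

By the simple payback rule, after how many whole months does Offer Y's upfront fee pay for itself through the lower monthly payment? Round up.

20 months

Offer X: monthly rate = 6.45%/12 = 0.0053750; payment = 244,500 × 0.0053750 / (1 − (1+0.0053750)^−120) = $2,770.03.
Offer Y: monthly rate = 5.95%/12 = 0.0049583; payment = 244,500 × 0.0049583 / (1 − (1+0.0049583)^−120) = $2,708.32.
Monthly savings = $2,770.03 − $2,708.32 = $61.71.
Break-even = $1,222.50 / $61.71 = 19.81 → 20 months.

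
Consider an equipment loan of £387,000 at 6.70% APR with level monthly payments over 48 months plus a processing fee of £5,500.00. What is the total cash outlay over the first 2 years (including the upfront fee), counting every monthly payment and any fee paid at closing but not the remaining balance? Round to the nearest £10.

£226,620

Monthly rate = 6.7%/12 = 0.0055833; payment = 387,000 × 0.0055833 / (1 − (1+0.0055833)^−48) = £9,213.43.
Total outlay = 24 × £9,213.43 + £5,500.00 = £226,622.32.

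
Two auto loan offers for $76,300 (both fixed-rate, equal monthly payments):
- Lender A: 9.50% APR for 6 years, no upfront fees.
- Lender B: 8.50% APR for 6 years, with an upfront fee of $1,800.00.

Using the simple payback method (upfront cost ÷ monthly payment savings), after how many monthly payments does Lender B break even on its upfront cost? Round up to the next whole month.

Lender A: monthly rate = 9.5%/12 = 0.0079167; payment = 76,300 × 0.0079167 / (1 − (1+0.0079167)^−72) = $1,394.36.
Lender B: monthly rate = 8.5%/12 = 0.0070833; payment = 76,300 × 0.0070833 / (1 − (1+0.0070833)^−72) = $1,356.49.
Monthly savings = $1,394.36 − $1,356.49 = $37.87.
Break-even = $1,800.00 / $37.87 = 47.53 → 48 months.

48 months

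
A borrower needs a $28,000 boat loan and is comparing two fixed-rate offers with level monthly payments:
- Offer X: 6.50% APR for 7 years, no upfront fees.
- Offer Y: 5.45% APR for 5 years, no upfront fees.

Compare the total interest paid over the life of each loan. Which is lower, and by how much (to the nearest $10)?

Offer Y by $2,870

Offer X: at 6.50% the monthly rate is 0.0054167, so the payment is 28,000 × 0.0054167 / (1 − 1.0054167^−84) = $415.78.
Total interest on Offer X = 84 × $415.78 − $28,000 = $6,925.52.
Offer Y: monthly rate = 5.45%/12 = 0.0045417; payment = 28,000 × 0.0045417 / (1 − (1+0.0045417)^−60) = $534.19.
Total interest on Offer Y = 60 × $534.19 − $28,000 = $4,051.40.
Offer Y is lower by $2,874.12.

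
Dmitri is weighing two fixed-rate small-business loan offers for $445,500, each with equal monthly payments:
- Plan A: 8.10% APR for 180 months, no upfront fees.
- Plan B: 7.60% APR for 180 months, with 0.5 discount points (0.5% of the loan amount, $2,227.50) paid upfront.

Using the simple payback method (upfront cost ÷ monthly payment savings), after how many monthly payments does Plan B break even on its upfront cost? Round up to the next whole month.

18 months

Plan A: at 8.10% the monthly rate is 0.0067500, so the payment is 445,500 × 0.0067500 / (1 − 1.0067500^−180) = $4,283.19.
Plan B: at 7.60% the monthly rate is 0.0063333, so the payment is 445,500 × 0.0063333 / (1 − 1.0063333^−180) = $4,155.20.
Monthly savings = $4,283.19 − $4,155.20 = $127.99.
Break-even = $2,227.50 / $127.99 = 17.40 → 18 months.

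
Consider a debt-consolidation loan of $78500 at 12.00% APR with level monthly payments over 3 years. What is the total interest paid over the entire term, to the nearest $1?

At 12.00% the monthly rate is 0.0100000, so the payment is 78,500 × 0.0100000 / (1 − 1.0100000^−36) = $2,607.32.
Total paid = 36 × $2,607.32 = $93,863.52; interest = $93,863.52 − $78,500 = $15,363.52.

$15,364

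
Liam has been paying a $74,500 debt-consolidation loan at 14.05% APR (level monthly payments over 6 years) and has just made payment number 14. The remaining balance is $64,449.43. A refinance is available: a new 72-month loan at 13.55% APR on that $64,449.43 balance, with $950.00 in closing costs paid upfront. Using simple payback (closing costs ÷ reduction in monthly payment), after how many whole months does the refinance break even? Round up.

5 months

Current payment = 74,500 × 14.05%/12 / (1 − (1+0.0117083)^−72) = $1,537.12.
Refinanced payment = 64,449.43 × 0.0112917 / (1 − (1+0.0112917)^−72) = $1,312.55.
Monthly savings = $1,537.12 − $1,312.55 = $224.57.
Break-even = $950.00 / $224.57 = 4.23 → 5 months.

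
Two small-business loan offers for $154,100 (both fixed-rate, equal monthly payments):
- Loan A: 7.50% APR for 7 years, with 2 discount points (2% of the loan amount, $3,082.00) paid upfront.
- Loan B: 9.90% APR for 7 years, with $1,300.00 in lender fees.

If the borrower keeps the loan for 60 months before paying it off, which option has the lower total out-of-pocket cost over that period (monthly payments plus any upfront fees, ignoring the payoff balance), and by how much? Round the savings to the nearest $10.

Loan A by $9,420

Loan A: at 7.50% the monthly rate is 0.0062500, so the payment is 154,100 × 0.0062500 / (1 − 1.0062500^−84) = $2,363.63.
Loan B: monthly rate = 9.9%/12 = 0.0082500; payment = 154,100 × 0.0082500 / (1 − (1+0.0082500)^−84) = $2,550.29.
Over 60 months: Loan A costs 60 × $2,363.63 + $3,082.00 = $144,899.80; Loan B costs 60 × $2,550.29 + $1,300.00 = $154,317.40.
Loan A is cheaper by $154,317.40 − $144,899.80 = $9,417.60.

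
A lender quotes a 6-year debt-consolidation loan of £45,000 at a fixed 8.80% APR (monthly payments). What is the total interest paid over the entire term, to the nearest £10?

£13,080

At 8.80% the monthly rate is 0.0073333, so the payment is 45,000 × 0.0073333 / (1 − 1.0073333^−72) = £806.69.
Total paid = 72 × £806.69 = £58,081.68; interest = £58,081.68 − £45,000 = £13,081.68.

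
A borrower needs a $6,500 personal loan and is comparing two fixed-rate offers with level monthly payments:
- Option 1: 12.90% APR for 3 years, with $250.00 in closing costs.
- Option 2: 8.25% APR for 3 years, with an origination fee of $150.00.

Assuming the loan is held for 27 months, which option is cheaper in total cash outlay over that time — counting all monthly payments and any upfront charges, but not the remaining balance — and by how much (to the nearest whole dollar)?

Option 2 by $485

Option 1: at 12.90% the monthly rate is 0.0107500, so the payment is 6,500 × 0.0107500 / (1 − 1.0107500^−36) = $218.70.
Option 2: monthly rate = 8.25%/12 = 0.0068750; payment = 6,500 × 0.0068750 / (1 − (1+0.0068750)^−36) = $204.44.
Over 27 months: Option 1 costs 27 × $218.70 + $250.00 = $6,154.90; Option 2 costs 27 × $204.44 + $150.00 = $5,669.88.
Option 2 is cheaper by $6,154.90 − $5,669.88 = $485.02.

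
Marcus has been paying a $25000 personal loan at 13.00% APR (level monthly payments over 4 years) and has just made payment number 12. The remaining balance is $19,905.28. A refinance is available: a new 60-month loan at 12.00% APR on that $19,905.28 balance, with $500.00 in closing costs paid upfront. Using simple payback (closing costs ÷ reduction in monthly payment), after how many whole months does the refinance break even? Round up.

3 months

Current payment = 25,000 × 13%/12 / (1 − (1+0.0108333)^−48) = $670.69.
Refinanced payment = 19,905.28 × 0.0100000 / (1 − (1+0.0100000)^−60) = $442.78.
Monthly savings = $670.69 − $442.78 = $227.91.
Break-even = $500.00 / $227.91 = 2.19 → 3 months.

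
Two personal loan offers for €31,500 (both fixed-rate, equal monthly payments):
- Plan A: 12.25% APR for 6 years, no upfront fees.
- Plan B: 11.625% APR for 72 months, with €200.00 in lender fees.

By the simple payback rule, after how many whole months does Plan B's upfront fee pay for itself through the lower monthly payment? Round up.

Plan A: monthly rate = 12.25%/12 = 0.0102083; payment = 31,500 × 0.0102083 / (1 − (1+0.0102083)^−72) = €619.93.
Plan B: monthly rate = 11.625%/12 = 0.0096875; payment = 31,500 × 0.0096875 / (1 − (1+0.0096875)^−72) = €609.71.
Monthly savings = €619.93 − €609.71 = €10.22.
Break-even = €200.00 / €10.22 = 19.57 → 20 months.

20 months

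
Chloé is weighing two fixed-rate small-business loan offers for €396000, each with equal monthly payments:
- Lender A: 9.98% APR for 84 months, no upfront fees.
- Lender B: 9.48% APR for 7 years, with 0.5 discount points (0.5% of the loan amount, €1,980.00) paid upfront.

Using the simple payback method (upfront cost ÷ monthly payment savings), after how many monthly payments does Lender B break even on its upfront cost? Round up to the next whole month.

Lender A: monthly rate = 9.98%/12 = 0.0083167; payment = 396,000 × 0.0083167 / (1 − (1+0.0083167)^−84) = €6,569.98.
Lender B: monthly rate = 9.48%/12 = 0.0079000; payment = 396,000 × 0.0079000 / (1 − (1+0.0079000)^−84) = €6,468.16.
Monthly savings = €6,569.98 − €6,468.16 = €101.82.
Break-even = €1,980.00 / €101.82 = 19.45 → 20 months.

20 months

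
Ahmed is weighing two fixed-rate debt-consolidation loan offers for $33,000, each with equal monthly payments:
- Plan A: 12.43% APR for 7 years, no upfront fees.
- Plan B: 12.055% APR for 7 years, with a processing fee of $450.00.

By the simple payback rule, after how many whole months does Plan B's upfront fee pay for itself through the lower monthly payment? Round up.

Plan A: at 12.43% the monthly rate is 0.0103583, so the payment is 33,000 × 0.0103583 / (1 − 1.0103583^−84) = $590.16.
Plan B: monthly rate = 12.055%/12 = 0.0100458; payment = 33,000 × 0.0100458 / (1 − (1+0.0100458)^−84) = $583.51.
Monthly savings = $590.16 − $583.51 = $6.65.
Break-even = $450.00 / $6.65 = 67.67 → 68 months.

68 months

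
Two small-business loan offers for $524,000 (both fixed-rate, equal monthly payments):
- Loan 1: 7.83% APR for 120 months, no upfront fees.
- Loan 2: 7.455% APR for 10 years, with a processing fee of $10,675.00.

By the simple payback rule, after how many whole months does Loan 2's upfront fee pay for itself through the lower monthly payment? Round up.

104 months

Loan 1: monthly rate = 7.83%/12 = 0.0065250; payment = 524,000 × 0.0065250 / (1 − (1+0.0065250)^−120) = $6,310.59.
Loan 2: monthly rate = 7.455%/12 = 0.0062125; payment = 524,000 × 0.0062125 / (1 − (1+0.0062125)^−120) = $6,207.67.
Monthly savings = $6,310.59 − $6,207.67 = $102.92.
Break-even = $10,675.00 / $102.92 = 103.72 → 104 months.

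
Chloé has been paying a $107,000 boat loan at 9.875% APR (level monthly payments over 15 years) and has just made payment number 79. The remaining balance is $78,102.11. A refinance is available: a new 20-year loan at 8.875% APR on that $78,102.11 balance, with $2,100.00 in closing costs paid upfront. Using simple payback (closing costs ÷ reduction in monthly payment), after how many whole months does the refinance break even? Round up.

Current payment = 107,000 × 9.875%/12 / (1 − (1+0.0082292)^−180) = $1,141.66.
Refinanced payment = 78,102.11 × 0.0073958 / (1 − (1+0.0073958)^−240) = $696.44.
Monthly savings = $1,141.66 − $696.44 = $445.22.
Break-even = $2,100.00 / $445.22 = 4.72 → 5 months.

5 months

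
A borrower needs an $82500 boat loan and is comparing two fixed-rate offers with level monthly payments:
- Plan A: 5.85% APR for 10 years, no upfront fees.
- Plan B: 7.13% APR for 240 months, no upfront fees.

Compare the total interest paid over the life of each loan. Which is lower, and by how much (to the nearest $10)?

Plan A by $45,890

Plan A: at 5.85% the monthly rate is 0.0048750, so the payment is 82,500 × 0.0048750 / (1 − 1.0048750^−120) = $909.72.
Total interest on Plan A = 120 × $909.72 − $82,500 = $26,666.40.
Plan B: at 7.13% the monthly rate is 0.0059417, so the payment is 82,500 × 0.0059417 / (1 − 1.0059417^−240) = $646.08.
Total interest on Plan B = 240 × $646.08 − $82,500 = $72,559.20.
Plan A is lower by $45,892.80.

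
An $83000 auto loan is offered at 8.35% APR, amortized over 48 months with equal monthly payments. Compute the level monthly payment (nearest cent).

At 8.35% the monthly rate is 0.0069583, so the payment is 83,000 × 0.0069583 / (1 − 1.0069583^−48) = $2,039.94.

$2,039.94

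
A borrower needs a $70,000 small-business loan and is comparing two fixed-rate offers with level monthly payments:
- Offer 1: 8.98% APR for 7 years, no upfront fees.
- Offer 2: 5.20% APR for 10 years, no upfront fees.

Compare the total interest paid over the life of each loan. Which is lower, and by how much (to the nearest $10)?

Offer 2 by $4,630

Offer 1: monthly rate = 8.98%/12 = 0.0074833; payment = 70,000 × 0.0074833 / (1 − (1+0.0074833)^−84) = $1,125.53.
Total interest on Offer 1 = 84 × $1,125.53 − $70,000 = $24,544.52.
Offer 2: monthly rate = 5.2%/12 = 0.0043333; payment = 70,000 × 0.0043333 / (1 − (1+0.0043333)^−120) = $749.32.
Total interest on Offer 2 = 120 × $749.32 − $70,000 = $19,918.40.
Offer 2 is lower by $4,626.12.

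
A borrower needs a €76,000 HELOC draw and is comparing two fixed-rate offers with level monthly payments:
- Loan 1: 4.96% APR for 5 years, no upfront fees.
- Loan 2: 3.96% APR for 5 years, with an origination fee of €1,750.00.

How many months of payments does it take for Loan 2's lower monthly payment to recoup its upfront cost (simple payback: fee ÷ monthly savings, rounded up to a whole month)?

51 months

Loan 1: monthly rate = 4.96%/12 = 0.0041333; payment = 76,000 × 0.0041333 / (1 − (1+0.0041333)^−60) = €1,432.82.
Loan 2: at 3.96% the monthly rate is 0.0033000, so the payment is 76,000 × 0.0033000 / (1 − 1.0033000^−60) = €1,398.28.
Monthly savings = €1,432.82 − €1,398.28 = €34.54.
Break-even = €1,750.00 / €34.54 = 50.67 → 51 months.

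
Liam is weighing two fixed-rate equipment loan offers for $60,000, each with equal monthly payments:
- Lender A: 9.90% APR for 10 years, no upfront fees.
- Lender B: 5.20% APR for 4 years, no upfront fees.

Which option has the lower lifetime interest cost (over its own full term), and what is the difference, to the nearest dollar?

Lender B by $28,165

Lender A: at 9.90% the monthly rate is 0.0082500, so the payment is 60,000 × 0.0082500 / (1 − 1.0082500^−120) = $789.59.
Total interest on Lender A = 120 × $789.59 − $60,000 = $34,750.80.
Lender B: monthly rate = 5.2%/12 = 0.0043333; payment = 60,000 × 0.0043333 / (1 − (1+0.0043333)^−48) = $1,387.20.
Total interest on Lender B = 48 × $1,387.20 − $60,000 = $6,585.60.
Lender B is lower by $28,165.20.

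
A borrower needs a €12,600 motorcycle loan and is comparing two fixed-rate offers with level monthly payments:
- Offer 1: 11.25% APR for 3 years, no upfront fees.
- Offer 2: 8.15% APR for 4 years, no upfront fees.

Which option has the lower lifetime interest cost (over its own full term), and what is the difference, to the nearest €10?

Offer 2 by €100

Offer 1: monthly rate = 11.25%/12 = 0.0093750; payment = 12,600 × 0.0093750 / (1 − (1+0.0093750)^−36) = €414.00.
Total interest on Offer 1 = 36 × €414.00 − €12,600 = €2,304.00.
Offer 2: at 8.15% the monthly rate is 0.0067917, so the payment is 12,600 × 0.0067917 / (1 − 1.0067917^−48) = €308.49.
Total interest on Offer 2 = 48 × €308.49 − €12,600 = €2,207.52.
Offer 2 is lower by €96.48.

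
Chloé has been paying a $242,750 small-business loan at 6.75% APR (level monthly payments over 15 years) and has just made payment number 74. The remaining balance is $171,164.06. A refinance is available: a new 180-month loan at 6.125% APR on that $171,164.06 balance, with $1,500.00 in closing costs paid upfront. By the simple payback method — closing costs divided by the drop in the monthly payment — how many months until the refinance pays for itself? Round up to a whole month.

3 months

Current payment = 242,750 × 6.75%/12 / (1 − (1+0.0056250)^−180) = $2,148.12.
Refinanced payment = 171,164.06 × 0.0051042 / (1 − (1+0.0051042)^−180) = $1,455.96.
Monthly savings = $2,148.12 − $1,455.96 = $692.16.
Break-even = $1,500.00 / $692.16 = 2.17 → 3 months.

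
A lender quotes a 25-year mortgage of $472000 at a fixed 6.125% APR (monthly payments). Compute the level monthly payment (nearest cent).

$3,077.27

At 6.125% the monthly rate is 0.0051042, so the payment is 472,000 × 0.0051042 / (1 − 1.0051042^−300) = $3,077.27.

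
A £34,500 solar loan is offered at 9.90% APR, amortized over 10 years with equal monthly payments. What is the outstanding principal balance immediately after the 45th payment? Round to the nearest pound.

£25,315

With monthly rate i = 9.9%/12 = 0.0082500, the balance after k of n payments is P · [(1+i)^n − (1+i)^k] / [(1+i)^n − 1].
(1+0.0082500)^120 = 2.68032639 and (1+0.0082500)^45 = 1.44733939, so the balance is 34,500 × (2.68032639 − 1.44733939) / (2.68032639 − 1) = £25,315.35.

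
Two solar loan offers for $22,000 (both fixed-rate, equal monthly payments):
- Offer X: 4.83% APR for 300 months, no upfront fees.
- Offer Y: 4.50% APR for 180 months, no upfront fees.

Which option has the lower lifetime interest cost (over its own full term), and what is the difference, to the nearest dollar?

Offer X: at 4.83% the monthly rate is 0.0040250, so the payment is 22,000 × 0.0040250 / (1 − 1.0040250^−300) = $126.44.
Total interest on Offer X = 300 × $126.44 − $22,000 = $15,932.00.
Offer Y: monthly rate = 4.5%/12 = 0.0037500; payment = 22,000 × 0.0037500 / (1 − (1+0.0037500)^−180) = $168.30.
Total interest on Offer Y = 180 × $168.30 − $22,000 = $8,294.00.
Offer Y is lower by $7,638.00.

Offer Y by $7,638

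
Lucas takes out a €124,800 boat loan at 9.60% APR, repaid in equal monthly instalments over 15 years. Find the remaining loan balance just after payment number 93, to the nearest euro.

With monthly rate i = 9.6%/12 = 0.0080000, the balance after k of n payments is P · [(1+i)^n − (1+i)^k] / [(1+i)^n − 1].
(1+0.0080000)^180 = 4.19658264 and (1+0.0080000)^93 = 2.09811595, so the balance is 124,800 × (4.19658264 − 2.09811595) / (4.19658264 − 1) = €81,927.69.

€81,928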